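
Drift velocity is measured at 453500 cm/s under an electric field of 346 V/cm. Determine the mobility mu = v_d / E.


Step 1: mu = v_d / E
Step 2: mu = 453500 / 346
Step 3: mu = 1310.69 cm^2/(V*s)

1310.69


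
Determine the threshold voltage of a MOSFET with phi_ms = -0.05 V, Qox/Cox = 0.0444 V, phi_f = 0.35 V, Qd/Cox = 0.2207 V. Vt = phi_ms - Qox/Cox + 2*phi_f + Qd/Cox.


Step 1: Vt = phi_ms - Qox/Cox + 2*phi_f + Qd/Cox
Step 2: Vt = -0.05 - 0.0444 + 2*0.35 + 0.2207
Step 3: Vt = -0.05 - 0.0444 + 0.7 + 0.2207
Step 4: Vt = 0.8263 V

0.8263


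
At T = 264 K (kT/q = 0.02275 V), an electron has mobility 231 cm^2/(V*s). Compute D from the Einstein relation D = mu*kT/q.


Step 1: D = mu * (kT/q)
Step 2: D = 231 * 0.02275
Step 3: D = 5.26 cm^2/s

5.26


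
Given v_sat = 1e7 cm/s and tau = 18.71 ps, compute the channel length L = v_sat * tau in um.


Step 1: tau in seconds = 18.71 ps * 1e-12 = 1.8710e-11 s
Step 2: L = v_sat * tau = 1e7 * 1.8710e-11 = 1.8710e-04 cm
Step 3: L in um = 1.8710e-04 * 1e4 = 1.871 um

1.871


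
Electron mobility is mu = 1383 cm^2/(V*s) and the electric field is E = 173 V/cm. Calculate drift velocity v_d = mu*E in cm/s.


Step 1: v_d = mu * E
Step 2: v_d = 1383 * 173 = 239259
Step 3: v_d = 2.39e+05 cm/s

2.39e+05


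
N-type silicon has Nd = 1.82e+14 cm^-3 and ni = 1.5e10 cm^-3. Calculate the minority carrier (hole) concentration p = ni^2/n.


Step 1: Since Nd >> ni, n ≈ Nd = 1.82e+14 cm^-3
Step 2: p = ni^2 / n = (1.5e10)^2 / 1.82e+14
Step 3: p = 2.25e20 / 1.82e+14 = 1.24e+06 cm^-3

1.24e+06


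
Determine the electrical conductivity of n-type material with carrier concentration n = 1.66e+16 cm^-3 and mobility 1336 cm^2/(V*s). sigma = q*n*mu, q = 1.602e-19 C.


Step 1: sigma = q * n * mu
Step 2: sigma = 1.602e-19 * 1.66e+16 * 1336
Step 3: sigma = 3.553e+00 S/cm

3.553e+00


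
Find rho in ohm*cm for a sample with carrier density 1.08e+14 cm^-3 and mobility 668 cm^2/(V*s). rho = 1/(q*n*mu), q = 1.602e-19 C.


Step 1: sigma = q * n * mu = 1.602e-19 * 1.08e+14 * 668 = 1.15575e-02 S/cm
Step 2: rho = 1 / sigma = 1 / 1.15575e-02 = 86.52 ohm*cm

86.52


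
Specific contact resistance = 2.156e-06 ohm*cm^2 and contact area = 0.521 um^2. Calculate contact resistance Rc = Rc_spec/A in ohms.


Step 1: Convert area to cm^2: 0.521 um^2 = 5.2100e-09 cm^2
Step 2: Rc = Rc_spec / A = 2.156e-06 / 5.2100e-09
Step 3: Rc = 4.14e+02 ohms

4.14e+02


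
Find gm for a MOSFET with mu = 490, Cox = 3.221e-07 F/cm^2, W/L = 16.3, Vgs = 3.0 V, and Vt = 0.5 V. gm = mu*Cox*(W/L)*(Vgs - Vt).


Step 1: Vov = Vgs - Vt = 3.0 - 0.5 = 2.5 V
Step 2: gm = mu * Cox * (W/L) * Vov
Step 3: gm = 490 * 3.221e-07 * 16.3 * 2.5 = 6.43e-03 S

6.43e-03


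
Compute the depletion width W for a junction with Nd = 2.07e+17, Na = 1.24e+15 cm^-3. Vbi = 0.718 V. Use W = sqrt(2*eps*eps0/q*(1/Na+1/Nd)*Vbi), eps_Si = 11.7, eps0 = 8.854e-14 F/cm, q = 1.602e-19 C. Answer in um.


Step 1: 1/Na + 1/Nd = 1/1.24e+15 + 1/2.07e+17 = 8.11283e-16
Step 2: 2*eps*eps0/q = 2*11.7*8.854e-14/1.602e-19 = 1.293281e+07
Step 3: W^2 = 1.293281e+07 * 8.11283e-16 * 0.718 = 7.53338e-09
Step 4: W = sqrt(7.53338e-09) = 8.680e-05 cm = 0.868 um

0.868


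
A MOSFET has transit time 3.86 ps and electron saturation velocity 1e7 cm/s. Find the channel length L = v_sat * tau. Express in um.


Step 1: tau in seconds = 3.86 ps * 1e-12 = 3.8600e-12 s
Step 2: L = v_sat * tau = 1e7 * 3.8600e-12 = 3.8600e-05 cm
Step 3: L in um = 3.8600e-05 * 1e4 = 0.386 um

0.386


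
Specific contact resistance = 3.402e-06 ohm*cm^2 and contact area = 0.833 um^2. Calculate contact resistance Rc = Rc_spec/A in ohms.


Step 1: Convert area to cm^2: 0.833 um^2 = 8.3300e-09 cm^2
Step 2: Rc = Rc_spec / A = 3.402e-06 / 8.3300e-09
Step 3: Rc = 4.08e+02 ohms

4.08e+02


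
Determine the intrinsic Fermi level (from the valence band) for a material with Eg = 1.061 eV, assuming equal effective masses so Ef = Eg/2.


Step 1: For an intrinsic semiconductor, the Fermi level sits at midgap.
Step 2: Ef = Eg / 2 = 1.061 / 2 = 0.5305 eV

0.5305


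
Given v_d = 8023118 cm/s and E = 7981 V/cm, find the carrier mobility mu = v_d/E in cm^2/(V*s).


Step 1: mu = v_d / E
Step 2: mu = 8023118 / 7981
Step 3: mu = 1005.28 cm^2/(V*s)

1005.28


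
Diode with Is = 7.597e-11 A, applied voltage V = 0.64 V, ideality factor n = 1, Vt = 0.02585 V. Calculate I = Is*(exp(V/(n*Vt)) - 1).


Step 1: V/(n*Vt) = 0.64/(1*0.02585) = 24.7582
Step 2: exp(24.7582) = 5.6539e+10
Step 3: I = 7.597e-11 * (5.6539e+10 - 1) = 4.30e+00 A

4.30e+00


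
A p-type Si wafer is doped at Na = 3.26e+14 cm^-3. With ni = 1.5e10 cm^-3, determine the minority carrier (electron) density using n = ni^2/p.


Step 1: Majority hole concentration p ≈ Na = 3.26e+14 cm^-3
Step 2: n = ni^2 / Na = (1.5e10)^2 / 3.26e+14
Step 3: n = 6.90e+05 cm^-3

6.90e+05


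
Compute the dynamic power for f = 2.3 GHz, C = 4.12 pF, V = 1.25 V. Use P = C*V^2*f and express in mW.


Step 1: V^2 = 1.25^2 = 1.5625 V^2
Step 2: P = C*V^2*f = 4.12e-12 F * 1.5625 * 2.3e9 Hz
Step 3: P = 1.480625e-02 W
Step 4: P = 14.806 mW

14.806


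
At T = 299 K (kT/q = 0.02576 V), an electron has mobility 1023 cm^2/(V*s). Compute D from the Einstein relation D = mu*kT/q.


Step 1: D = mu * (kT/q)
Step 2: D = 1023 * 0.02576
Step 3: D = 26.35 cm^2/s

26.35


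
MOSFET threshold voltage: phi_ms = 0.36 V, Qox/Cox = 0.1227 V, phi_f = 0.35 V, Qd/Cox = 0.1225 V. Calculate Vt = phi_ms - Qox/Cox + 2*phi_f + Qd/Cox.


Step 1: Vt = phi_ms - Qox/Cox + 2*phi_f + Qd/Cox
Step 2: Vt = 0.36 - 0.1227 + 2*0.35 + 0.1225
Step 3: Vt = 0.36 - 0.1227 + 0.7 + 0.1225
Step 4: Vt = 1.0598 V

1.0598


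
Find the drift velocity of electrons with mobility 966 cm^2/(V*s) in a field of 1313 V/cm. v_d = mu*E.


Step 1: v_d = mu * E
Step 2: v_d = 966 * 1313 = 1268358
Step 3: v_d = 1.27e+06 cm/s

1.27e+06


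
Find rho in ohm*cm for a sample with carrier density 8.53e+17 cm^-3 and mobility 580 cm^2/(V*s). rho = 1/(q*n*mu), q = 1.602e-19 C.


Step 1: sigma = q * n * mu = 1.602e-19 * 8.53e+17 * 580 = 7.92573e+01 S/cm
Step 2: rho = 1 / sigma = 1 / 7.92573e+01 = 0.01262 ohm*cm

0.01262


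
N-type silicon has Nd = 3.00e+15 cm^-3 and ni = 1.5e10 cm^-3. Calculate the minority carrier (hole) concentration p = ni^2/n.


Step 1: Since Nd >> ni, n ≈ Nd = 3.00e+15 cm^-3
Step 2: p = ni^2 / n = (1.5e10)^2 / 3.00e+15
Step 3: p = 2.25e20 / 3.00e+15 = 7.50e+04 cm^-3

7.50e+04


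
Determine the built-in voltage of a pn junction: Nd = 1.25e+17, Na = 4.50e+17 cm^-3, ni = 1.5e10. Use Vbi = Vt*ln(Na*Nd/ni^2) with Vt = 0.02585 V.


Step 1: Compute Na*Nd/ni^2 = 4.50e+17 * 1.25e+17 / (1.5e10)^2 = 2.5000e+14
Step 2: ln(2.5000e+14) = 33.1525
Step 3: Vbi = 0.02585 * 33.1525 = 0.857 V

0.857


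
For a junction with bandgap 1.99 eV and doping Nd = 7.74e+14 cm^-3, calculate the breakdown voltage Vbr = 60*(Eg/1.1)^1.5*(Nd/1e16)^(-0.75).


Step 1: Eg/1.1 = 1.99/1.1 = 1.809091
Step 2: (Eg/1.1)^1.5 = 1.809091^1.5 = 2.433272
Step 3: (Nd/1e16)^(-0.75) = (0.0774)^(-0.75) = 6.814661
Step 4: Vbr = 60 * 2.433272 * 6.814661 = 994.9 V

994.9


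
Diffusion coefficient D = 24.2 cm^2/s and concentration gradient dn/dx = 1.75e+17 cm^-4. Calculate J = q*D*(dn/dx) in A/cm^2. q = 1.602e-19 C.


Step 1: J = q * D * (dn/dx)
Step 2: J = 1.602e-19 * 24.2 * 1.75e+17
Step 3: J = 6.78e-01 A/cm^2

6.78e-01


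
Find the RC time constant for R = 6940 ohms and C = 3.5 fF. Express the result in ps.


Step 1: tau = R * C
Step 2: tau = 6940 * 3.5 fF = 6940 * 3.5e-15 F
Step 3: tau = 2.429e-11 s = 24.29 ps

24.29


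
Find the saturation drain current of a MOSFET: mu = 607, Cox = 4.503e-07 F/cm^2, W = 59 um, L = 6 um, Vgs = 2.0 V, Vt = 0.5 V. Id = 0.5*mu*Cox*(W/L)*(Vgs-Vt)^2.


Step 1: Overdrive voltage Vov = Vgs - Vt = 2.0 - 0.5 = 1.5 V
Step 2: W/L = 59/6 = 9.83333
Step 3: Id = 0.5 * 607 * 4.503e-07 * 9.83333 * 1.5^2
Step 4: Id = 3.02e-03 A

3.02e-03


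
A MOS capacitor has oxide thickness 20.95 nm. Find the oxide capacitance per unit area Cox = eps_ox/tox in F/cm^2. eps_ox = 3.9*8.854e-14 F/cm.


Step 1: eps_ox = 3.9 * 8.854e-14 = 3.45306e-13 F/cm
Step 2: tox in cm = 20.95 nm * 1e-7 = 2.0950e-06 cm
Step 3: Cox = 3.45306e-13 / 2.0950e-06 = 1.65e-07 F/cm^2

1.65e-07


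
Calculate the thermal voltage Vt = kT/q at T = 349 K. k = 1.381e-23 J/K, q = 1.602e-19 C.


Step 1: kT = 1.381e-23 * 349 = 4.81969e-21 J
Step 2: Vt = kT/q = 4.81969e-21 / 1.602e-19
Step 3: Vt = 0.03009 V

0.03009


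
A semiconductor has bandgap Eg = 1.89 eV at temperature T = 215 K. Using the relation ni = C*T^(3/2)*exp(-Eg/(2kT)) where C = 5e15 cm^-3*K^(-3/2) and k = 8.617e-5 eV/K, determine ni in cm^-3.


Step 1: Compute kT = 8.617e-5 * 215 = 0.01852655 eV
Step 2: Exponent = -Eg/(2kT) = -1.89/(2*0.01852655) = -51.00788
Step 3: T^(3/2) = 215^1.5 = 3152.52
Step 4: ni = 5e15 * 3152.52 * exp(-51.00788) = 1.11e-03 cm^-3

1.11e-03


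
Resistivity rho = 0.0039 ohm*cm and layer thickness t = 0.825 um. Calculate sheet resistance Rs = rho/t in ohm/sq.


Step 1: Convert thickness to cm: t = 0.825 um = 8.2500e-05 cm
Step 2: Rs = rho / t = 0.0039 / 8.2500e-05
Step 3: Rs = 47.3 ohm/sq

47.3


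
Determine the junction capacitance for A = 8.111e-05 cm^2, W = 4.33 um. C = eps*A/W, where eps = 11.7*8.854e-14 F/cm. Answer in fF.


Step 1: eps_Si = 11.7 * 8.854e-14 = 1.035918e-12 F/cm
Step 2: W in cm = 4.33 * 1e-4 = 4.33e-04 cm
Step 3: C = 1.035918e-12 * 8.111e-05 / 4.33e-04 = 1.940492e-13 F
Step 4: C = 194.05 fF

194.05


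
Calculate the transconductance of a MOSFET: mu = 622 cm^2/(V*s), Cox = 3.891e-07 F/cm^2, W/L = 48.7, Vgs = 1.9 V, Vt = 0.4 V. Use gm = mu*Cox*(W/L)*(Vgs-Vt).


Step 1: Vov = Vgs - Vt = 1.9 - 0.4 = 1.5 V
Step 2: gm = mu * Cox * (W/L) * Vov
Step 3: gm = 622 * 3.891e-07 * 48.7 * 1.5 = 1.77e-02 S

1.77e-02


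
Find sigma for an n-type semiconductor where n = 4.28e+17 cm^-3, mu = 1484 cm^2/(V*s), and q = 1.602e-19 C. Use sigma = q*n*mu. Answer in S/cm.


Step 1: sigma = q * n * mu
Step 2: sigma = 1.602e-19 * 4.28e+17 * 1484
Step 3: sigma = 1.018e+02 S/cm

1.018e+02


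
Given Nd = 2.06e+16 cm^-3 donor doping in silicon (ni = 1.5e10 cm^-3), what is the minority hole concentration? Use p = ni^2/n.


Step 1: Since Nd >> ni, n ≈ Nd = 2.06e+16 cm^-3
Step 2: p = ni^2 / n = (1.5e10)^2 / 2.06e+16
Step 3: p = 2.25e20 / 2.06e+16 = 1.09e+04 cm^-3

1.09e+04


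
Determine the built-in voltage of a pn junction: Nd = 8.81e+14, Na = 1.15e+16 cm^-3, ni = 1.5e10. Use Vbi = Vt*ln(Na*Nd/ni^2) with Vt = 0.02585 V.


Step 1: Compute Na*Nd/ni^2 = 1.15e+16 * 8.81e+14 / (1.5e10)^2 = 4.5029e+10
Step 2: ln(4.5029e+10) = 24.5306
Step 3: Vbi = 0.02585 * 24.5306 = 0.634 V

0.634


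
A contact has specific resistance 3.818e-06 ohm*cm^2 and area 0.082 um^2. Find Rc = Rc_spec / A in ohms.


Step 1: Convert area to cm^2: 0.082 um^2 = 8.2000e-10 cm^2
Step 2: Rc = Rc_spec / A = 3.818e-06 / 8.2000e-10
Step 3: Rc = 4.66e+03 ohms

4.66e+03


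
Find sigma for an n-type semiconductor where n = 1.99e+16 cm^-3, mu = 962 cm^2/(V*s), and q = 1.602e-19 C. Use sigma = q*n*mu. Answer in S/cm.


Step 1: sigma = q * n * mu
Step 2: sigma = 1.602e-19 * 1.99e+16 * 962
Step 3: sigma = 3.067e+00 S/cm

3.067e+00


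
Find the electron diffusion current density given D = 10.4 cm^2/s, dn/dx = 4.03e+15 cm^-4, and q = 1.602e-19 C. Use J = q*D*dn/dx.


Step 1: J = q * D * (dn/dx)
Step 2: J = 1.602e-19 * 10.4 * 4.03e+15
Step 3: J = 6.71e-03 A/cm^2

6.71e-03


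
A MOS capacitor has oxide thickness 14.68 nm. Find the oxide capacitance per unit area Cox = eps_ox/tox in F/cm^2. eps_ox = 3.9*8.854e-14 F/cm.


Step 1: eps_ox = 3.9 * 8.854e-14 = 3.45306e-13 F/cm
Step 2: tox in cm = 14.68 nm * 1e-7 = 1.4680e-06 cm
Step 3: Cox = 3.45306e-13 / 1.4680e-06 = 2.35e-07 F/cm^2

2.35e-07


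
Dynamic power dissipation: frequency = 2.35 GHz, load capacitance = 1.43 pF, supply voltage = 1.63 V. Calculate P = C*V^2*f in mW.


Step 1: V^2 = 1.63^2 = 2.6569 V^2
Step 2: P = C*V^2*f = 1.43e-12 F * 2.6569 * 2.35e9 Hz
Step 3: P = 8.92851245e-03 W
Step 4: P = 8.929 mW

8.929


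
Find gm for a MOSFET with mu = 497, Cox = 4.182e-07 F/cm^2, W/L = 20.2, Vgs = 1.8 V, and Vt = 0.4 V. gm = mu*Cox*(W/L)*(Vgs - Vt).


Step 1: Vov = Vgs - Vt = 1.8 - 0.4 = 1.4 V
Step 2: gm = mu * Cox * (W/L) * Vov
Step 3: gm = 497 * 4.182e-07 * 20.2 * 1.4 = 5.88e-03 S

5.88e-03


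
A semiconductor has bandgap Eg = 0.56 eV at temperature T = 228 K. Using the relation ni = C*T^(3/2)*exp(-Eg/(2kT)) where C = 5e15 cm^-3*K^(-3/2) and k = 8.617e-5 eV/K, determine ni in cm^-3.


Step 1: Compute kT = 8.617e-5 * 228 = 0.01964676 eV
Step 2: Exponent = -Eg/(2kT) = -0.56/(2*0.01964676) = -14.25171
Step 3: T^(3/2) = 228^1.5 = 3442.72
Step 4: ni = 5e15 * 3442.72 * exp(-14.25171) = 1.11e+13 cm^-3

1.11e+13


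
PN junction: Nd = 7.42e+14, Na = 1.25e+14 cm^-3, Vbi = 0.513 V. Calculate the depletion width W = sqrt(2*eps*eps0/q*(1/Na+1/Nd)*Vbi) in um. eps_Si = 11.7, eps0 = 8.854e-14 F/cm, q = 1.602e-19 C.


Step 1: 1/Na + 1/Nd = 1/1.25e+14 + 1/7.42e+14 = 9.34771e-15
Step 2: 2*eps*eps0/q = 2*11.7*8.854e-14/1.602e-19 = 1.293281e+07
Step 3: W^2 = 1.293281e+07 * 9.34771e-15 * 0.513 = 6.20177e-08
Step 4: W = sqrt(6.20177e-08) = 2.490e-04 cm = 2.49 um

2.49


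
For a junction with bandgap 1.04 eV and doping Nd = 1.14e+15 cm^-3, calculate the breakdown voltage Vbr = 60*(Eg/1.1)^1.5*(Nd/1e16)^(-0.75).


Step 1: Eg/1.1 = 1.04/1.1 = 0.945455
Step 2: (Eg/1.1)^1.5 = 0.945455^1.5 = 0.919309
Step 3: (Nd/1e16)^(-0.75) = (0.114)^(-0.75) = 5.097079
Step 4: Vbr = 60 * 0.919309 * 5.097079 = 281.1 V

281.1


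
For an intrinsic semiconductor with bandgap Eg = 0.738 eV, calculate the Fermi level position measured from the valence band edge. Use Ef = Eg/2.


Step 1: For an intrinsic semiconductor, the Fermi level sits at midgap.
Step 2: Ef = Eg / 2 = 0.738 / 2 = 0.369 eV

0.369


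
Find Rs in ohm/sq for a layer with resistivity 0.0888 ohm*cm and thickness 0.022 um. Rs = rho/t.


Step 1: Convert thickness to cm: t = 0.022 um = 2.2000e-06 cm
Step 2: Rs = rho / t = 0.0888 / 2.2000e-06
Step 3: Rs = 40363.6 ohm/sq

40363.6


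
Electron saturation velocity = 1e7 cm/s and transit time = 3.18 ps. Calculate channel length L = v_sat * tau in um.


Step 1: tau in seconds = 3.18 ps * 1e-12 = 3.1800e-12 s
Step 2: L = v_sat * tau = 1e7 * 3.1800e-12 = 3.1800e-05 cm
Step 3: L in um = 3.1800e-05 * 1e4 = 0.318 um

0.318


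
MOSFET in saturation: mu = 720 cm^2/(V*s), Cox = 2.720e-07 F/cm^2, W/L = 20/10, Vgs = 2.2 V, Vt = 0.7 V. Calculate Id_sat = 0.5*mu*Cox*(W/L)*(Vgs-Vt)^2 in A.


Step 1: Overdrive voltage Vov = Vgs - Vt = 2.2 - 0.7 = 1.5 V
Step 2: W/L = 20/10 = 2
Step 3: Id = 0.5 * 720 * 2.720e-07 * 2 * 1.5^2
Step 4: Id = 4.41e-04 A

4.41e-04


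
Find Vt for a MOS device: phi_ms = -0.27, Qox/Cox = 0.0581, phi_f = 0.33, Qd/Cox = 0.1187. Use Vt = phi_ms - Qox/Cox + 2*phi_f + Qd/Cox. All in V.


Step 1: Vt = phi_ms - Qox/Cox + 2*phi_f + Qd/Cox
Step 2: Vt = -0.27 - 0.0581 + 2*0.33 + 0.1187
Step 3: Vt = -0.27 - 0.0581 + 0.66 + 0.1187
Step 4: Vt = 0.4506 V

0.4506


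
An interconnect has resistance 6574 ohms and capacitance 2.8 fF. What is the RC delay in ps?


Step 1: tau = R * C
Step 2: tau = 6574 * 2.8 fF = 6574 * 2.8e-15 F
Step 3: tau = 1.84072e-11 s = 18.4072 ps

18.4072


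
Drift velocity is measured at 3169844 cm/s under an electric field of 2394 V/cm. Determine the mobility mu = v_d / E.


Step 1: mu = v_d / E
Step 2: mu = 3169844 / 2394
Step 3: mu = 1324.08 cm^2/(V*s)

1324.08


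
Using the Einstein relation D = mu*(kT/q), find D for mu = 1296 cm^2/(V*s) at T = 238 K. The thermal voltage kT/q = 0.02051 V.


Step 1: D = mu * (kT/q)
Step 2: D = 1296 * 0.02051
Step 3: D = 26.58 cm^2/s

26.58


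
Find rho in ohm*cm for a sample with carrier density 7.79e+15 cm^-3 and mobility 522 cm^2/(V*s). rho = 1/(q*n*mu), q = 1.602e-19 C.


Step 1: sigma = q * n * mu = 1.602e-19 * 7.79e+15 * 522 = 6.51434e-01 S/cm
Step 2: rho = 1 / sigma = 1 / 6.51434e-01 = 1.535 ohm*cm

1.535


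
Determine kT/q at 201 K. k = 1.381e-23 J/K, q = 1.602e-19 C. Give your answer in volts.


Step 1: kT = 1.381e-23 * 201 = 2.77581e-21 J
Step 2: Vt = kT/q = 2.77581e-21 / 1.602e-19
Step 3: Vt = 0.01733 V

0.01733


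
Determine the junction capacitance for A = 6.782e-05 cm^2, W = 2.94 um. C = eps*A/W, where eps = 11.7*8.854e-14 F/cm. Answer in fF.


Step 1: eps_Si = 11.7 * 8.854e-14 = 1.035918e-12 F/cm
Step 2: W in cm = 2.94 * 1e-4 = 2.94e-04 cm
Step 3: C = 1.035918e-12 * 6.782e-05 / 2.94e-04 = 2.389658e-13 F
Step 4: C = 238.97 fF

238.97


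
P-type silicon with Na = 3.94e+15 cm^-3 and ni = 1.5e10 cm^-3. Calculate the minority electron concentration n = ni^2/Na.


Step 1: Majority hole concentration p ≈ Na = 3.94e+15 cm^-3
Step 2: n = ni^2 / Na = (1.5e10)^2 / 3.94e+15
Step 3: n = 5.71e+04 cm^-3

5.71e+04


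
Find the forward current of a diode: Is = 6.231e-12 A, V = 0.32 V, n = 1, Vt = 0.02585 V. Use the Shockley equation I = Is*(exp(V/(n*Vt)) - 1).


Step 1: V/(n*Vt) = 0.32/(1*0.02585) = 12.3791
Step 2: exp(12.3791) = 2.3778e+05
Step 3: I = 6.231e-12 * (2.3778e+05 - 1) = 1.48e-06 A

1.48e-06


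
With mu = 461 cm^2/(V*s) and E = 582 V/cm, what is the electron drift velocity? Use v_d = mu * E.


Step 1: v_d = mu * E
Step 2: v_d = 461 * 582 = 268302
Step 3: v_d = 2.68e+05 cm/s

2.68e+05


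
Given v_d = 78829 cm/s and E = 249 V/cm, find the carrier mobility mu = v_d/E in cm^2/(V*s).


Step 1: mu = v_d / E
Step 2: mu = 78829 / 249
Step 3: mu = 316.58 cm^2/(V*s)

316.58


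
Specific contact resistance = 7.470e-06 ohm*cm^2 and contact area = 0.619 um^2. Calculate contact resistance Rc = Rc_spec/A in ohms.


Step 1: Convert area to cm^2: 0.619 um^2 = 6.1900e-09 cm^2
Step 2: Rc = Rc_spec / A = 7.470e-06 / 6.1900e-09
Step 3: Rc = 1.21e+03 ohms

1.21e+03


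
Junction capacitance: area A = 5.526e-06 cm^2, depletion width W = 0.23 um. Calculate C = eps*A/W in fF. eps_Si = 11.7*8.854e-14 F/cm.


Step 1: eps_Si = 11.7 * 8.854e-14 = 1.035918e-12 F/cm
Step 2: W in cm = 0.23 * 1e-4 = 2.30e-05 cm
Step 3: C = 1.035918e-12 * 5.526e-06 / 2.30e-05 = 2.488906e-13 F
Step 4: C = 248.89 fF

248.89


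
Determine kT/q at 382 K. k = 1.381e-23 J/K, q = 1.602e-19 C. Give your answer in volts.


Step 1: kT = 1.381e-23 * 382 = 5.27542e-21 J
Step 2: Vt = kT/q = 5.27542e-21 / 1.602e-19
Step 3: Vt = 0.03293 V

0.03293


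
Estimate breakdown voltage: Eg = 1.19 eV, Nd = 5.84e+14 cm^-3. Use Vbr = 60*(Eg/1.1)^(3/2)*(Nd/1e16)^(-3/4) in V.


Step 1: Eg/1.1 = 1.19/1.1 = 1.081818
Step 2: (Eg/1.1)^1.5 = 1.081818^1.5 = 1.125204
Step 3: (Nd/1e16)^(-0.75) = (0.0584)^(-0.75) = 8.417640
Step 4: Vbr = 60 * 1.125204 * 8.417640 = 568.3 V

568.3


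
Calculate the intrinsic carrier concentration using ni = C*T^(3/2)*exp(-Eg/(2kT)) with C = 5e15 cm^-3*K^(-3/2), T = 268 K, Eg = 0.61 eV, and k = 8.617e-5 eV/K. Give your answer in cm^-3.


Step 1: Compute kT = 8.617e-5 * 268 = 0.02309356 eV
Step 2: Exponent = -Eg/(2kT) = -0.61/(2*0.02309356) = -13.20715
Step 3: T^(3/2) = 268^1.5 = 4387.35
Step 4: ni = 5e15 * 4387.35 * exp(-13.20715) = 4.03e+13 cm^-3

4.03e+13


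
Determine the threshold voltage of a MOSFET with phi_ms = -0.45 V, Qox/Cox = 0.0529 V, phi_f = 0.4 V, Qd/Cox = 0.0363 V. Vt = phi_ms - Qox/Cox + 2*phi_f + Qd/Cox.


Step 1: Vt = phi_ms - Qox/Cox + 2*phi_f + Qd/Cox
Step 2: Vt = -0.45 - 0.0529 + 2*0.4 + 0.0363
Step 3: Vt = -0.45 - 0.0529 + 0.8 + 0.0363
Step 4: Vt = 0.3334 V

0.3334


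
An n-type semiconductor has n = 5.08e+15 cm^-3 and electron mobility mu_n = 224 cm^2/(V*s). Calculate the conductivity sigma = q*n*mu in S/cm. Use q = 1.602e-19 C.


Step 1: sigma = q * n * mu
Step 2: sigma = 1.602e-19 * 5.08e+15 * 224
Step 3: sigma = 1.823e-01 S/cm

1.823e-01


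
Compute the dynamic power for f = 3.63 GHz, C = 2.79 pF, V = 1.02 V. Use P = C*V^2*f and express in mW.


Step 1: V^2 = 1.02^2 = 1.0404 V^2
Step 2: P = C*V^2*f = 2.79e-12 F * 1.0404 * 3.63e9 Hz
Step 3: P = 1.053685908e-02 W
Step 4: P = 10.537 mW

10.537


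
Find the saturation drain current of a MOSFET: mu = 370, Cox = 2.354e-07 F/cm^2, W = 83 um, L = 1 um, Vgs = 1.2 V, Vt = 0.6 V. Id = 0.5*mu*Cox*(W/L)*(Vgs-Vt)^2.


Step 1: Overdrive voltage Vov = Vgs - Vt = 1.2 - 0.6 = 0.6 V
Step 2: W/L = 83/1 = 83
Step 3: Id = 0.5 * 370 * 2.354e-07 * 83 * 0.6^2
Step 4: Id = 1.30e-03 A

1.30e-03


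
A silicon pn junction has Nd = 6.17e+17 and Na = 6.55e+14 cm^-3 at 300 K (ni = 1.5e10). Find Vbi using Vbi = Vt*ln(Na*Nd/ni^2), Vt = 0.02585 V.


Step 1: Compute Na*Nd/ni^2 = 6.55e+14 * 6.17e+17 / (1.5e10)^2 = 1.7962e+12
Step 2: ln(1.7962e+12) = 28.2167
Step 3: Vbi = 0.02585 * 28.2167 = 0.729 V

0.729


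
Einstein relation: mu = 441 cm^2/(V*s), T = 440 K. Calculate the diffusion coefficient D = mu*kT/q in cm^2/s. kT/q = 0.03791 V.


Step 1: D = mu * (kT/q)
Step 2: D = 441 * 0.03791
Step 3: D = 16.72 cm^2/s

16.72


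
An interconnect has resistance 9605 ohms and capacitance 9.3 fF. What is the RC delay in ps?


Step 1: tau = R * C
Step 2: tau = 9605 * 9.3 fF = 9605 * 9.3e-15 F
Step 3: tau = 8.93265e-11 s = 89.3265 ps

89.3265


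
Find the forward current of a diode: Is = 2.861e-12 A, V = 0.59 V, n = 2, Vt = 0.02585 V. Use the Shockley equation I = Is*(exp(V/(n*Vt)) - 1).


Step 1: V/(n*Vt) = 0.59/(2*0.02585) = 11.4120
Step 2: exp(11.4120) = 9.0400e+04
Step 3: I = 2.861e-12 * (9.0400e+04 - 1) = 2.59e-07 A

2.59e-07


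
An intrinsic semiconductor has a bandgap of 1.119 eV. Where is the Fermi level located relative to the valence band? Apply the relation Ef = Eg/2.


Step 1: For an intrinsic semiconductor, the Fermi level sits at midgap.
Step 2: Ef = Eg / 2 = 1.119 / 2 = 0.5595 eV

0.5595


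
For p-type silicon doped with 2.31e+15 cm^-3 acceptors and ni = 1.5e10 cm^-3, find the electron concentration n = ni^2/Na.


Step 1: Majority hole concentration p ≈ Na = 2.31e+15 cm^-3
Step 2: n = ni^2 / Na = (1.5e10)^2 / 2.31e+15
Step 3: n = 9.74e+04 cm^-3

9.74e+04


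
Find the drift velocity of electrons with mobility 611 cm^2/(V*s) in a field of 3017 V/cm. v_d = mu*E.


Step 1: v_d = mu * E
Step 2: v_d = 611 * 3017 = 1843387
Step 3: v_d = 1.84e+06 cm/s

1.84e+06


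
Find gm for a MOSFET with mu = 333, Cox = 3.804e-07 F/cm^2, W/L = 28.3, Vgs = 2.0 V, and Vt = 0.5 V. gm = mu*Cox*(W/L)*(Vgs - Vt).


Step 1: Vov = Vgs - Vt = 2.0 - 0.5 = 1.5 V
Step 2: gm = mu * Cox * (W/L) * Vov
Step 3: gm = 333 * 3.804e-07 * 28.3 * 1.5 = 5.38e-03 S

5.38e-03


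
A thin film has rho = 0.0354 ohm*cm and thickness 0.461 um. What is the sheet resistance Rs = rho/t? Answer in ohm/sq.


Step 1: Convert thickness to cm: t = 0.461 um = 4.6100e-05 cm
Step 2: Rs = rho / t = 0.0354 / 4.6100e-05
Step 3: Rs = 767.9 ohm/sq

767.9


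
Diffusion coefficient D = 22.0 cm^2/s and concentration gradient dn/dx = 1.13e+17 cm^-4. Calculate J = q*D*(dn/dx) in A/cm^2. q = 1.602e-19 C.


Step 1: J = q * D * (dn/dx)
Step 2: J = 1.602e-19 * 22.0 * 1.13e+17
Step 3: J = 3.98e-01 A/cm^2

3.98e-01


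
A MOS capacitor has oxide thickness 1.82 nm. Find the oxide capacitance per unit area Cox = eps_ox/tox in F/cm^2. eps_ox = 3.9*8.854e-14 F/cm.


Step 1: eps_ox = 3.9 * 8.854e-14 = 3.45306e-13 F/cm
Step 2: tox in cm = 1.82 nm * 1e-7 = 1.8200e-07 cm
Step 3: Cox = 3.45306e-13 / 1.8200e-07 = 1.90e-06 F/cm^2

1.90e-06


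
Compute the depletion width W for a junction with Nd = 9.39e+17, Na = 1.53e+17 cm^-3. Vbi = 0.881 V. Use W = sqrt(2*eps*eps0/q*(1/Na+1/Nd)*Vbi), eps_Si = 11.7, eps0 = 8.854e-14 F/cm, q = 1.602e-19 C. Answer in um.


Step 1: 1/Na + 1/Nd = 1/1.53e+17 + 1/9.39e+17 = 7.60091e-18
Step 2: 2*eps*eps0/q = 2*11.7*8.854e-14/1.602e-19 = 1.293281e+07
Step 3: W^2 = 1.293281e+07 * 7.60091e-18 * 0.881 = 8.66033e-11
Step 4: W = sqrt(8.66033e-11) = 9.306e-06 cm = 0.09306 um

0.09306


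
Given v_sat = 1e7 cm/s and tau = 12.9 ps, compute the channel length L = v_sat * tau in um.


Step 1: tau in seconds = 12.9 ps * 1e-12 = 1.2900e-11 s
Step 2: L = v_sat * tau = 1e7 * 1.2900e-11 = 1.2900e-04 cm
Step 3: L in um = 1.2900e-04 * 1e4 = 1.29 um

1.29


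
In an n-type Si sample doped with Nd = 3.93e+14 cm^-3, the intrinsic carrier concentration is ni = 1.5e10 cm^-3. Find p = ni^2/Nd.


Step 1: Since Nd >> ni, n ≈ Nd = 3.93e+14 cm^-3
Step 2: p = ni^2 / n = (1.5e10)^2 / 3.93e+14
Step 3: p = 2.25e20 / 3.93e+14 = 5.73e+05 cm^-3

5.73e+05


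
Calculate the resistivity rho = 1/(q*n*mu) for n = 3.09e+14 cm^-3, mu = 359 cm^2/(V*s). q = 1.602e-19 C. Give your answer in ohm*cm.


Step 1: sigma = q * n * mu = 1.602e-19 * 3.09e+14 * 359 = 1.77711e-02 S/cm
Step 2: rho = 1 / sigma = 1 / 1.77711e-02 = 56.27 ohm*cm

56.27


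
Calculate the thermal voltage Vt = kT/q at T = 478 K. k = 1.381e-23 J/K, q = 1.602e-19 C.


Step 1: kT = 1.381e-23 * 478 = 6.60118e-21 J
Step 2: Vt = kT/q = 6.60118e-21 / 1.602e-19
Step 3: Vt = 0.04121 V

0.04121


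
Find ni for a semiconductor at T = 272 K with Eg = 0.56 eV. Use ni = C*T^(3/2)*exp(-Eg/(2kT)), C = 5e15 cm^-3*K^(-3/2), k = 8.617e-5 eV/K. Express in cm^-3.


Step 1: Compute kT = 8.617e-5 * 272 = 0.02343824 eV
Step 2: Exponent = -Eg/(2kT) = -0.56/(2*0.02343824) = -11.94629
Step 3: T^(3/2) = 272^1.5 = 4485.94
Step 4: ni = 5e15 * 4485.94 * exp(-11.94629) = 1.45e+14 cm^-3

1.45e+14


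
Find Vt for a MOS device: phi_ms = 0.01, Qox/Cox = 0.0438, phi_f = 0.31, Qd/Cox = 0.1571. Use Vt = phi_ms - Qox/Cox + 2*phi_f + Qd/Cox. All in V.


Step 1: Vt = phi_ms - Qox/Cox + 2*phi_f + Qd/Cox
Step 2: Vt = 0.01 - 0.0438 + 2*0.31 + 0.1571
Step 3: Vt = 0.01 - 0.0438 + 0.62 + 0.1571
Step 4: Vt = 0.7433 V

0.7433


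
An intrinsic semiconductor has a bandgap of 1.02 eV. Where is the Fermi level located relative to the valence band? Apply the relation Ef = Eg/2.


Step 1: For an intrinsic semiconductor, the Fermi level sits at midgap.
Step 2: Ef = Eg / 2 = 1.02 / 2 = 0.51 eV

0.51


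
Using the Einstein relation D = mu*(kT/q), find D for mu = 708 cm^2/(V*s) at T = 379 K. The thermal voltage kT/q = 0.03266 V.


Step 1: D = mu * (kT/q)
Step 2: D = 708 * 0.03266
Step 3: D = 23.12 cm^2/s

23.12


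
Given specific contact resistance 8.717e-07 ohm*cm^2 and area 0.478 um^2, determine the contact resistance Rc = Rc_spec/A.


Step 1: Convert area to cm^2: 0.478 um^2 = 4.7800e-09 cm^2
Step 2: Rc = Rc_spec / A = 8.717e-07 / 4.7800e-09
Step 3: Rc = 1.82e+02 ohms

1.82e+02


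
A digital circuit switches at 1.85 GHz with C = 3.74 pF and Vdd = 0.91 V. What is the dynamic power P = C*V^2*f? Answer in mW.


Step 1: V^2 = 0.91^2 = 0.8281 V^2
Step 2: P = C*V^2*f = 3.74e-12 F * 0.8281 * 1.85e9 Hz
Step 3: P = 5.7296239e-03 W
Step 4: P = 5.73 mW

5.73


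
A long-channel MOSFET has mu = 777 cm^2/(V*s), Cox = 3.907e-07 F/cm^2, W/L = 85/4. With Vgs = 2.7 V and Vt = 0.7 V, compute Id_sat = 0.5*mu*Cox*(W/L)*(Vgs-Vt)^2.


Step 1: Overdrive voltage Vov = Vgs - Vt = 2.7 - 0.7 = 2.0 V
Step 2: W/L = 85/4 = 21.25
Step 3: Id = 0.5 * 777 * 3.907e-07 * 21.25 * 2.0^2
Step 4: Id = 1.29e-02 A

1.29e-02


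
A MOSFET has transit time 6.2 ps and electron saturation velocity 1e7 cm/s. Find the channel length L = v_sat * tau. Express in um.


Step 1: tau in seconds = 6.2 ps * 1e-12 = 6.2000e-12 s
Step 2: L = v_sat * tau = 1e7 * 6.2000e-12 = 6.2000e-05 cm
Step 3: L in um = 6.2000e-05 * 1e4 = 0.62 um

0.62


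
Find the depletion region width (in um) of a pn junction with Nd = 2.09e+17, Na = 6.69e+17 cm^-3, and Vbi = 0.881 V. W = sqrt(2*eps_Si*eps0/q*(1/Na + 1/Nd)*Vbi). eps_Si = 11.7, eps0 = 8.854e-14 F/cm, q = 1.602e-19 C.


Step 1: 1/Na + 1/Nd = 1/6.69e+17 + 1/2.09e+17 = 6.27946e-18
Step 2: 2*eps*eps0/q = 2*11.7*8.854e-14/1.602e-19 = 1.293281e+07
Step 3: W^2 = 1.293281e+07 * 6.27946e-18 * 0.881 = 7.15469e-11
Step 4: W = sqrt(7.15469e-11) = 8.459e-06 cm = 0.08459 um

0.08459


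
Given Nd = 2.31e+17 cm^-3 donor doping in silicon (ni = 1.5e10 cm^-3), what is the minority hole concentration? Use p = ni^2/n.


Step 1: Since Nd >> ni, n ≈ Nd = 2.31e+17 cm^-3
Step 2: p = ni^2 / n = (1.5e10)^2 / 2.31e+17
Step 3: p = 2.25e20 / 2.31e+17 = 9.74e+02 cm^-3

9.74e+02


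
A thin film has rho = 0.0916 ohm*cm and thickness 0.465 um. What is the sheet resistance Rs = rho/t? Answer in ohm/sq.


Step 1: Convert thickness to cm: t = 0.465 um = 4.6500e-05 cm
Step 2: Rs = rho / t = 0.0916 / 4.6500e-05
Step 3: Rs = 1969.9 ohm/sq

1969.9


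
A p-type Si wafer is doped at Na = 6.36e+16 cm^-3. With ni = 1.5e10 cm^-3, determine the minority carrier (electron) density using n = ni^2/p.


Step 1: Majority hole concentration p ≈ Na = 6.36e+16 cm^-3
Step 2: n = ni^2 / Na = (1.5e10)^2 / 6.36e+16
Step 3: n = 3.54e+03 cm^-3

3.54e+03


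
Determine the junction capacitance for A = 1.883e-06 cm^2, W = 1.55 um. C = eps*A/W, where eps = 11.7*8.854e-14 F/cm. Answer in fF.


Step 1: eps_Si = 11.7 * 8.854e-14 = 1.035918e-12 F/cm
Step 2: W in cm = 1.55 * 1e-4 = 1.55e-04 cm
Step 3: C = 1.035918e-12 * 1.883e-06 / 1.55e-04 = 1.258473e-14 F
Step 4: C = 12.58 fF

12.58


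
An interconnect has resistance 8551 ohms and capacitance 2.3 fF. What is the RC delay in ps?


Step 1: tau = R * C
Step 2: tau = 8551 * 2.3 fF = 8551 * 2.3e-15 F
Step 3: tau = 1.96673e-11 s = 19.6673 ps

19.6673


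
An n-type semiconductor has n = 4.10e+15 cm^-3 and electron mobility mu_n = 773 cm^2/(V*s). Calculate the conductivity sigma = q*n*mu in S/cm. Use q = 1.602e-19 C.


Step 1: sigma = q * n * mu
Step 2: sigma = 1.602e-19 * 4.10e+15 * 773
Step 3: sigma = 5.077e-01 S/cm

5.077e-01


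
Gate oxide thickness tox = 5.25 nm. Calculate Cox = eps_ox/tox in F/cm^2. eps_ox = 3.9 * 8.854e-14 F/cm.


Step 1: eps_ox = 3.9 * 8.854e-14 = 3.45306e-13 F/cm
Step 2: tox in cm = 5.25 nm * 1e-7 = 5.2500e-07 cm
Step 3: Cox = 3.45306e-13 / 5.2500e-07 = 6.58e-07 F/cm^2

6.58e-07


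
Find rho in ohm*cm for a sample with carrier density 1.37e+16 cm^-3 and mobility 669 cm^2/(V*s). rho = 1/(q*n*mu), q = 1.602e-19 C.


Step 1: sigma = q * n * mu = 1.602e-19 * 1.37e+16 * 669 = 1.46828e+00 S/cm
Step 2: rho = 1 / sigma = 1 / 1.46828e+00 = 0.6811 ohm*cm

0.6811


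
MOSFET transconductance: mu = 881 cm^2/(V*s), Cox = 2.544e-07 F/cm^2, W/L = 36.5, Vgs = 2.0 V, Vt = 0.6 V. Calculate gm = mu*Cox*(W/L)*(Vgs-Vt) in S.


Step 1: Vov = Vgs - Vt = 2.0 - 0.6 = 1.4 V
Step 2: gm = mu * Cox * (W/L) * Vov
Step 3: gm = 881 * 2.544e-07 * 36.5 * 1.4 = 1.15e-02 S

1.15e-02


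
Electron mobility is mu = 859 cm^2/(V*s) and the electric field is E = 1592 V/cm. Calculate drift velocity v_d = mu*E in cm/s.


Step 1: v_d = mu * E
Step 2: v_d = 859 * 1592 = 1367528
Step 3: v_d = 1.37e+06 cm/s

1.37e+06


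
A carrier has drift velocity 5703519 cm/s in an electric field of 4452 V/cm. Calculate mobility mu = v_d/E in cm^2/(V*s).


Step 1: mu = v_d / E
Step 2: mu = 5703519 / 4452
Step 3: mu = 1281.11 cm^2/(V*s)

1281.11


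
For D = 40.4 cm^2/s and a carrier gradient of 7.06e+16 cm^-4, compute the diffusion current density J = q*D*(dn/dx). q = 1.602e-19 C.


Step 1: J = q * D * (dn/dx)
Step 2: J = 1.602e-19 * 40.4 * 7.06e+16
Step 3: J = 4.57e-01 A/cm^2

4.57e-01


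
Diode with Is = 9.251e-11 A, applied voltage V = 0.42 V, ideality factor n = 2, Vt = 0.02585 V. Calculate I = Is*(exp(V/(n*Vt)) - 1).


Step 1: V/(n*Vt) = 0.42/(2*0.02585) = 8.1238
Step 2: exp(8.1238) = 3.3738e+03
Step 3: I = 9.251e-11 * (3.3738e+03 - 1) = 3.12e-07 A

3.12e-07


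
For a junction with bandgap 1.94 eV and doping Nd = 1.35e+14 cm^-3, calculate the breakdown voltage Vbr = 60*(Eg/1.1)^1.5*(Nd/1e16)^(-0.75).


Step 1: Eg/1.1 = 1.94/1.1 = 1.763636
Step 2: (Eg/1.1)^1.5 = 1.763636^1.5 = 2.342143
Step 3: (Nd/1e16)^(-0.75) = (0.0135)^(-0.75) = 25.249319
Step 4: Vbr = 60 * 2.342143 * 25.249319 = 3548.3 V

3548.3


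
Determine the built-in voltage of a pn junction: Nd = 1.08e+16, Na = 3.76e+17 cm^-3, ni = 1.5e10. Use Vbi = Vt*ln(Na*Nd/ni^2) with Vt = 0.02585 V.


Step 1: Compute Na*Nd/ni^2 = 3.76e+17 * 1.08e+16 / (1.5e10)^2 = 1.8048e+13
Step 2: ln(1.8048e+13) = 30.5241
Step 3: Vbi = 0.02585 * 30.5241 = 0.789 V

0.789


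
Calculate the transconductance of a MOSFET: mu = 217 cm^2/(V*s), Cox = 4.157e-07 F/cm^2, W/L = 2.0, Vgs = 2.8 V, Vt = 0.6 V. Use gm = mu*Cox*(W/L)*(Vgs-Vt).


Step 1: Vov = Vgs - Vt = 2.8 - 0.6 = 2.2 V
Step 2: gm = mu * Cox * (W/L) * Vov
Step 3: gm = 217 * 4.157e-07 * 2.0 * 2.2 = 3.97e-04 S

3.97e-04


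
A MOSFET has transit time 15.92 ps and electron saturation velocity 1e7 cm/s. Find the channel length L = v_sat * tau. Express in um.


Step 1: tau in seconds = 15.92 ps * 1e-12 = 1.5920e-11 s
Step 2: L = v_sat * tau = 1e7 * 1.5920e-11 = 1.5920e-04 cm
Step 3: L in um = 1.5920e-04 * 1e4 = 1.592 um

1.592


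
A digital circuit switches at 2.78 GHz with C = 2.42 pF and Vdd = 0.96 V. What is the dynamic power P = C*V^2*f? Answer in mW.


Step 1: V^2 = 0.96^2 = 0.9216 V^2
Step 2: P = C*V^2*f = 2.42e-12 F * 0.9216 * 2.78e9 Hz
Step 3: P = 6.20015616e-03 W
Step 4: P = 6.2 mW

6.2


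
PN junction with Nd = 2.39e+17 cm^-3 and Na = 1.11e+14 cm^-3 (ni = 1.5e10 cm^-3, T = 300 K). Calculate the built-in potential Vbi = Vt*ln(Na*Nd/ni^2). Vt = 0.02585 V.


Step 1: Compute Na*Nd/ni^2 = 1.11e+14 * 2.39e+17 / (1.5e10)^2 = 1.1791e+11
Step 2: ln(1.1791e+11) = 25.4932
Step 3: Vbi = 0.02585 * 25.4932 = 0.659 V

0.659


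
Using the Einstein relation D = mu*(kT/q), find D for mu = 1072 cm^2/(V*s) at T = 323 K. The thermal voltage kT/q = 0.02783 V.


Step 1: D = mu * (kT/q)
Step 2: D = 1072 * 0.02783
Step 3: D = 29.83 cm^2/s

29.83


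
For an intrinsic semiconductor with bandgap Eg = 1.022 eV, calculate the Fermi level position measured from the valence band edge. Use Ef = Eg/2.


Step 1: For an intrinsic semiconductor, the Fermi level sits at midgap.
Step 2: Ef = Eg / 2 = 1.022 / 2 = 0.511 eV

0.511


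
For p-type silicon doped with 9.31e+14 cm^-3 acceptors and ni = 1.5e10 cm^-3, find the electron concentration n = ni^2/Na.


Step 1: Majority hole concentration p ≈ Na = 9.31e+14 cm^-3
Step 2: n = ni^2 / Na = (1.5e10)^2 / 9.31e+14
Step 3: n = 2.42e+05 cm^-3

2.42e+05


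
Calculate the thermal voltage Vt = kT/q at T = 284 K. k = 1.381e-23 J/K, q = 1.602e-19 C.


Step 1: kT = 1.381e-23 * 284 = 3.92204e-21 J
Step 2: Vt = kT/q = 3.92204e-21 / 1.602e-19
Step 3: Vt = 0.02448 V

0.02448


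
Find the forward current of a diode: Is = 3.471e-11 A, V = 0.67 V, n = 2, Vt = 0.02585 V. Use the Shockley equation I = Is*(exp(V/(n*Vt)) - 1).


Step 1: V/(n*Vt) = 0.67/(2*0.02585) = 12.9594
Step 2: exp(12.9594) = 4.2481e+05
Step 3: I = 3.471e-11 * (4.2481e+05 - 1) = 1.47e-05 A

1.47e-05


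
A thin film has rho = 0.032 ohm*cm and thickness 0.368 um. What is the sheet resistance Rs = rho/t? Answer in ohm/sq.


Step 1: Convert thickness to cm: t = 0.368 um = 3.6800e-05 cm
Step 2: Rs = rho / t = 0.032 / 3.6800e-05
Step 3: Rs = 869.6 ohm/sq

869.6


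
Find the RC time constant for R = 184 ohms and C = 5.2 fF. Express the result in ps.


Step 1: tau = R * C
Step 2: tau = 184 * 5.2 fF = 184 * 5.2e-15 F
Step 3: tau = 9.568e-13 s = 0.9568 ps

0.9568


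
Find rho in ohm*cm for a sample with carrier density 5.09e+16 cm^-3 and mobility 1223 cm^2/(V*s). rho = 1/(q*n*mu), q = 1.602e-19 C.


Step 1: sigma = q * n * mu = 1.602e-19 * 5.09e+16 * 1223 = 9.97256e+00 S/cm
Step 2: rho = 1 / sigma = 1 / 9.97256e+00 = 0.1003 ohm*cm

0.1003


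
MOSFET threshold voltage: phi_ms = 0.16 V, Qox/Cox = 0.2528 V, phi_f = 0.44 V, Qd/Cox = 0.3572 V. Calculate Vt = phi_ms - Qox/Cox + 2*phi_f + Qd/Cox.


Step 1: Vt = phi_ms - Qox/Cox + 2*phi_f + Qd/Cox
Step 2: Vt = 0.16 - 0.2528 + 2*0.44 + 0.3572
Step 3: Vt = 0.16 - 0.2528 + 0.88 + 0.3572
Step 4: Vt = 1.1444 V

1.1444


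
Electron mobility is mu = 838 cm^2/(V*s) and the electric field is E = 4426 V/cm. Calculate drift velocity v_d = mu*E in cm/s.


Step 1: v_d = mu * E
Step 2: v_d = 838 * 4426 = 3708988
Step 3: v_d = 3.71e+06 cm/s

3.71e+06


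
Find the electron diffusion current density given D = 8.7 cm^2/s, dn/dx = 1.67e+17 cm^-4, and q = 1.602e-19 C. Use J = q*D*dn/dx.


Step 1: J = q * D * (dn/dx)
Step 2: J = 1.602e-19 * 8.7 * 1.67e+17
Step 3: J = 2.33e-01 A/cm^2

2.33e-01


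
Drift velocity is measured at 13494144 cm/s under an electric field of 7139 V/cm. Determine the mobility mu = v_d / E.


Step 1: mu = v_d / E
Step 2: mu = 13494144 / 7139
Step 3: mu = 1890.2 cm^2/(V*s)

1890.2


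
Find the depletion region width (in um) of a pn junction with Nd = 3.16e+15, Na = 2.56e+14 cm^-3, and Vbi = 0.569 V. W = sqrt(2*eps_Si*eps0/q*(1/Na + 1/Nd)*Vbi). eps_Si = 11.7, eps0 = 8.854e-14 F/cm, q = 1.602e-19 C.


Step 1: 1/Na + 1/Nd = 1/2.56e+14 + 1/3.16e+15 = 4.22271e-15
Step 2: 2*eps*eps0/q = 2*11.7*8.854e-14/1.602e-19 = 1.293281e+07
Step 3: W^2 = 1.293281e+07 * 4.22271e-15 * 0.569 = 3.10739e-08
Step 4: W = sqrt(3.10739e-08) = 1.763e-04 cm = 1.763 um

1.763


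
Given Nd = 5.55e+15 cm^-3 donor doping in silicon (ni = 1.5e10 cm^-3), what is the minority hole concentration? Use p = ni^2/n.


Step 1: Since Nd >> ni, n ≈ Nd = 5.55e+15 cm^-3
Step 2: p = ni^2 / n = (1.5e10)^2 / 5.55e+15
Step 3: p = 2.25e20 / 5.55e+15 = 4.05e+04 cm^-3

4.05e+04


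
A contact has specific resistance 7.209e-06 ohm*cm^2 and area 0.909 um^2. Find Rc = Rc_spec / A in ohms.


Step 1: Convert area to cm^2: 0.909 um^2 = 9.0900e-09 cm^2
Step 2: Rc = Rc_spec / A = 7.209e-06 / 9.0900e-09
Step 3: Rc = 7.93e+02 ohms

7.93e+02


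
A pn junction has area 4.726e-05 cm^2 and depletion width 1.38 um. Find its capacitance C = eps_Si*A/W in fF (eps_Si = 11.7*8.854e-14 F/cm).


Step 1: eps_Si = 11.7 * 8.854e-14 = 1.035918e-12 F/cm
Step 2: W in cm = 1.38 * 1e-4 = 1.38e-04 cm
Step 3: C = 1.035918e-12 * 4.726e-05 / 1.38e-04 = 3.547644e-13 F
Step 4: C = 354.76 fF

354.76


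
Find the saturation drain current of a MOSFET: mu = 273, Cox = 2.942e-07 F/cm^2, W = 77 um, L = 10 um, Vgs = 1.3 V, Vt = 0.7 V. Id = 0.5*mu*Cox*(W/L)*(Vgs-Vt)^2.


Step 1: Overdrive voltage Vov = Vgs - Vt = 1.3 - 0.7 = 0.6 V
Step 2: W/L = 77/10 = 7.7
Step 3: Id = 0.5 * 273 * 2.942e-07 * 7.7 * 0.6^2
Step 4: Id = 1.11e-04 A

1.11e-04


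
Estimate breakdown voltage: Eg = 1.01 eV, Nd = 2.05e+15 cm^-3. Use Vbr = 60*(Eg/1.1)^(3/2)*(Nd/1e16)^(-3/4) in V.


Step 1: Eg/1.1 = 1.01/1.1 = 0.918182
Step 2: (Eg/1.1)^1.5 = 0.918182^1.5 = 0.879819
Step 3: (Nd/1e16)^(-0.75) = (0.205)^(-0.75) = 3.282348
Step 4: Vbr = 60 * 0.879819 * 3.282348 = 173.3 V

173.3


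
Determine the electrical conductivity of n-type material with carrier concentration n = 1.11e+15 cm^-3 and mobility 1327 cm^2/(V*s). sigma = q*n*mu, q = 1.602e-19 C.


Step 1: sigma = q * n * mu
Step 2: sigma = 1.602e-19 * 1.11e+15 * 1327
Step 3: sigma = 2.360e-01 S/cm

2.360e-01


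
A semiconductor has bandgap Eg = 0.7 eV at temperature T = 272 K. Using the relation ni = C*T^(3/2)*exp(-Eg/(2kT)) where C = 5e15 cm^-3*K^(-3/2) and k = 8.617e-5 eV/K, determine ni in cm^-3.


Step 1: Compute kT = 8.617e-5 * 272 = 0.02343824 eV
Step 2: Exponent = -Eg/(2kT) = -0.7/(2*0.02343824) = -14.93286
Step 3: T^(3/2) = 272^1.5 = 4485.94
Step 4: ni = 5e15 * 4485.94 * exp(-14.93286) = 7.34e+12 cm^-3

7.34e+12


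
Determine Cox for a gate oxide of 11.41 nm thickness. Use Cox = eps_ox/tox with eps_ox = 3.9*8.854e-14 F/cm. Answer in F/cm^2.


Step 1: eps_ox = 3.9 * 8.854e-14 = 3.45306e-13 F/cm
Step 2: tox in cm = 11.41 nm * 1e-7 = 1.1410e-06 cm
Step 3: Cox = 3.45306e-13 / 1.1410e-06 = 3.03e-07 F/cm^2

3.03e-07


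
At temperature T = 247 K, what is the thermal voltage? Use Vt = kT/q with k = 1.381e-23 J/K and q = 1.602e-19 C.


Step 1: kT = 1.381e-23 * 247 = 3.41107e-21 J
Step 2: Vt = kT/q = 3.41107e-21 / 1.602e-19
Step 3: Vt = 0.02129 V

0.02129


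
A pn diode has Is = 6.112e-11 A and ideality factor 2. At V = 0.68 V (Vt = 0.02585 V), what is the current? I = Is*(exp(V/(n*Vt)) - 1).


Step 1: V/(n*Vt) = 0.68/(2*0.02585) = 13.1528
Step 2: exp(13.1528) = 5.1545e+05
Step 3: I = 6.112e-11 * (5.1545e+05 - 1) = 3.15e-05 A

3.15e-05
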